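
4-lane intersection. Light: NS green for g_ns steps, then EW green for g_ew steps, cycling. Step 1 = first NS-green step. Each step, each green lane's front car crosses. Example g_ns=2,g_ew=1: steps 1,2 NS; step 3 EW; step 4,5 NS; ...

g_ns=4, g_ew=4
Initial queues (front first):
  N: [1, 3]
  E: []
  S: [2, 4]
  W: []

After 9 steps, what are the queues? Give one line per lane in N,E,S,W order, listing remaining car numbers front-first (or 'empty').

Step 1 [NS]: N:car1-GO,E:wait,S:car2-GO,W:wait | queues: N=1 E=0 S=1 W=0
Step 2 [NS]: N:car3-GO,E:wait,S:car4-GO,W:wait | queues: N=0 E=0 S=0 W=0

N: empty
E: empty
S: empty
W: empty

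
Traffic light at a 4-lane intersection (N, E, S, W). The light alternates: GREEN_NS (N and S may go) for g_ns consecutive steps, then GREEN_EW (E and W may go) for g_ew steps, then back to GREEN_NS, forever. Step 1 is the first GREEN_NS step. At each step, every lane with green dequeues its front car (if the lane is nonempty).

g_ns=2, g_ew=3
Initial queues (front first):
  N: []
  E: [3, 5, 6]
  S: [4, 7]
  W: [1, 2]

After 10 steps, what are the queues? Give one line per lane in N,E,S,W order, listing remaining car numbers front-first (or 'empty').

Step 1 [NS]: N:empty,E:wait,S:car4-GO,W:wait | queues: N=0 E=3 S=1 W=2
Step 2 [NS]: N:empty,E:wait,S:car7-GO,W:wait | queues: N=0 E=3 S=0 W=2
Step 3 [EW]: N:wait,E:car3-GO,S:wait,W:car1-GO | queues: N=0 E=2 S=0 W=1
Step 4 [EW]: N:wait,E:car5-GO,S:wait,W:car2-GO | queues: N=0 E=1 S=0 W=0
Step 5 [EW]: N:wait,E:car6-GO,S:wait,W:empty | queues: N=0 E=0 S=0 W=0

N: empty
E: empty
S: empty
W: empty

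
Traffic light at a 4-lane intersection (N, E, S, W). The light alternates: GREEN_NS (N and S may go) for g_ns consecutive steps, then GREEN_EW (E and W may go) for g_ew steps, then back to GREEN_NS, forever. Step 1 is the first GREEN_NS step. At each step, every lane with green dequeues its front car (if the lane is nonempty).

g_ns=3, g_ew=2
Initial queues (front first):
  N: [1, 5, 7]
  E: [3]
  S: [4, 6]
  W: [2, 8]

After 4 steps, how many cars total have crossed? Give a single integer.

Answer: 7

Derivation:
Step 1 [NS]: N:car1-GO,E:wait,S:car4-GO,W:wait | queues: N=2 E=1 S=1 W=2
Step 2 [NS]: N:car5-GO,E:wait,S:car6-GO,W:wait | queues: N=1 E=1 S=0 W=2
Step 3 [NS]: N:car7-GO,E:wait,S:empty,W:wait | queues: N=0 E=1 S=0 W=2
Step 4 [EW]: N:wait,E:car3-GO,S:wait,W:car2-GO | queues: N=0 E=0 S=0 W=1
Cars crossed by step 4: 7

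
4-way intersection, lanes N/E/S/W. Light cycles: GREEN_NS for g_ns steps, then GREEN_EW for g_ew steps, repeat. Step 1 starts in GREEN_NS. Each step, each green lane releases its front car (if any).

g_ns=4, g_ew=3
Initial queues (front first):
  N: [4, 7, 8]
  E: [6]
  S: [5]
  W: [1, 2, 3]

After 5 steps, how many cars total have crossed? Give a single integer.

Answer: 6

Derivation:
Step 1 [NS]: N:car4-GO,E:wait,S:car5-GO,W:wait | queues: N=2 E=1 S=0 W=3
Step 2 [NS]: N:car7-GO,E:wait,S:empty,W:wait | queues: N=1 E=1 S=0 W=3
Step 3 [NS]: N:car8-GO,E:wait,S:empty,W:wait | queues: N=0 E=1 S=0 W=3
Step 4 [NS]: N:empty,E:wait,S:empty,W:wait | queues: N=0 E=1 S=0 W=3
Step 5 [EW]: N:wait,E:car6-GO,S:wait,W:car1-GO | queues: N=0 E=0 S=0 W=2
Cars crossed by step 5: 6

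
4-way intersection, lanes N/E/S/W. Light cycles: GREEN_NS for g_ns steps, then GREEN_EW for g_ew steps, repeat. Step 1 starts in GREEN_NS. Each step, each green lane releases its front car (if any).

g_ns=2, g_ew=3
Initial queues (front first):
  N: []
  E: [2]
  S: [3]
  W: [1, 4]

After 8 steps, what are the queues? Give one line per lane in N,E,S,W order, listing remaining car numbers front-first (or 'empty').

Step 1 [NS]: N:empty,E:wait,S:car3-GO,W:wait | queues: N=0 E=1 S=0 W=2
Step 2 [NS]: N:empty,E:wait,S:empty,W:wait | queues: N=0 E=1 S=0 W=2
Step 3 [EW]: N:wait,E:car2-GO,S:wait,W:car1-GO | queues: N=0 E=0 S=0 W=1
Step 4 [EW]: N:wait,E:empty,S:wait,W:car4-GO | queues: N=0 E=0 S=0 W=0

N: empty
E: empty
S: empty
W: empty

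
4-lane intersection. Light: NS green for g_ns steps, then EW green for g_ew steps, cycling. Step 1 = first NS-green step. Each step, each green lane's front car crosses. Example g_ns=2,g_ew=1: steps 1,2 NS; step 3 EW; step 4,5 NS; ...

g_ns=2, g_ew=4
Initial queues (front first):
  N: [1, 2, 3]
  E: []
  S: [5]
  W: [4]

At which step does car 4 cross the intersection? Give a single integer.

Step 1 [NS]: N:car1-GO,E:wait,S:car5-GO,W:wait | queues: N=2 E=0 S=0 W=1
Step 2 [NS]: N:car2-GO,E:wait,S:empty,W:wait | queues: N=1 E=0 S=0 W=1
Step 3 [EW]: N:wait,E:empty,S:wait,W:car4-GO | queues: N=1 E=0 S=0 W=0
Step 4 [EW]: N:wait,E:empty,S:wait,W:empty | queues: N=1 E=0 S=0 W=0
Step 5 [EW]: N:wait,E:empty,S:wait,W:empty | queues: N=1 E=0 S=0 W=0
Step 6 [EW]: N:wait,E:empty,S:wait,W:empty | queues: N=1 E=0 S=0 W=0
Step 7 [NS]: N:car3-GO,E:wait,S:empty,W:wait | queues: N=0 E=0 S=0 W=0
Car 4 crosses at step 3

3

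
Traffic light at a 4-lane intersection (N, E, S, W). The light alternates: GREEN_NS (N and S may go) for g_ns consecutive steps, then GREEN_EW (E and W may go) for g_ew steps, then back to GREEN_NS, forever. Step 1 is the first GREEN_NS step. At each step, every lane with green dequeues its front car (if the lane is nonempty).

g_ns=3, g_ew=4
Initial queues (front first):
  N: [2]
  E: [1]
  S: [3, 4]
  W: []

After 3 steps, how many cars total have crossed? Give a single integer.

Step 1 [NS]: N:car2-GO,E:wait,S:car3-GO,W:wait | queues: N=0 E=1 S=1 W=0
Step 2 [NS]: N:empty,E:wait,S:car4-GO,W:wait | queues: N=0 E=1 S=0 W=0
Step 3 [NS]: N:empty,E:wait,S:empty,W:wait | queues: N=0 E=1 S=0 W=0
Cars crossed by step 3: 3

Answer: 3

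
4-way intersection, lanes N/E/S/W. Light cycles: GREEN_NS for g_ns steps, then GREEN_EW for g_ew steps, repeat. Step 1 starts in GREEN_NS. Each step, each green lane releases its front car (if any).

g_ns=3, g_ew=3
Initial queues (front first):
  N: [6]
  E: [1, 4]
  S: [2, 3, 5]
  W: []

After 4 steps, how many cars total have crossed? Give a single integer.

Answer: 5

Derivation:
Step 1 [NS]: N:car6-GO,E:wait,S:car2-GO,W:wait | queues: N=0 E=2 S=2 W=0
Step 2 [NS]: N:empty,E:wait,S:car3-GO,W:wait | queues: N=0 E=2 S=1 W=0
Step 3 [NS]: N:empty,E:wait,S:car5-GO,W:wait | queues: N=0 E=2 S=0 W=0
Step 4 [EW]: N:wait,E:car1-GO,S:wait,W:empty | queues: N=0 E=1 S=0 W=0
Cars crossed by step 4: 5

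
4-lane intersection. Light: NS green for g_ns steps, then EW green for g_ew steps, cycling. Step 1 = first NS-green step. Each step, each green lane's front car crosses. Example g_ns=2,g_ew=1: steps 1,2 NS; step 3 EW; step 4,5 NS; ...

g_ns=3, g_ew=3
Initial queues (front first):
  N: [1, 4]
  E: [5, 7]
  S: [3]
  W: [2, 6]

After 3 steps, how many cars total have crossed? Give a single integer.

Answer: 3

Derivation:
Step 1 [NS]: N:car1-GO,E:wait,S:car3-GO,W:wait | queues: N=1 E=2 S=0 W=2
Step 2 [NS]: N:car4-GO,E:wait,S:empty,W:wait | queues: N=0 E=2 S=0 W=2
Step 3 [NS]: N:empty,E:wait,S:empty,W:wait | queues: N=0 E=2 S=0 W=2
Cars crossed by step 3: 3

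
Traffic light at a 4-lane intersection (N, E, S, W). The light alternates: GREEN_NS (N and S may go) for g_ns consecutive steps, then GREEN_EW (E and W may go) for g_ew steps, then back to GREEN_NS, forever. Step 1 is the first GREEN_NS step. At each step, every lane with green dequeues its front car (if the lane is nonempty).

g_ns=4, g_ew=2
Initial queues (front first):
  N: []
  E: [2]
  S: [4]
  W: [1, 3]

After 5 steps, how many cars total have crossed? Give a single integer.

Step 1 [NS]: N:empty,E:wait,S:car4-GO,W:wait | queues: N=0 E=1 S=0 W=2
Step 2 [NS]: N:empty,E:wait,S:empty,W:wait | queues: N=0 E=1 S=0 W=2
Step 3 [NS]: N:empty,E:wait,S:empty,W:wait | queues: N=0 E=1 S=0 W=2
Step 4 [NS]: N:empty,E:wait,S:empty,W:wait | queues: N=0 E=1 S=0 W=2
Step 5 [EW]: N:wait,E:car2-GO,S:wait,W:car1-GO | queues: N=0 E=0 S=0 W=1
Cars crossed by step 5: 3

Answer: 3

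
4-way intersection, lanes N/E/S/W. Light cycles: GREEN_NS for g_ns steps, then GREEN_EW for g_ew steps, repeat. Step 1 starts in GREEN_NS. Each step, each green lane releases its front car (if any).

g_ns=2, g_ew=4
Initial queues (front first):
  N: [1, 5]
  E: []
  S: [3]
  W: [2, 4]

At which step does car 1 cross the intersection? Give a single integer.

Step 1 [NS]: N:car1-GO,E:wait,S:car3-GO,W:wait | queues: N=1 E=0 S=0 W=2
Step 2 [NS]: N:car5-GO,E:wait,S:empty,W:wait | queues: N=0 E=0 S=0 W=2
Step 3 [EW]: N:wait,E:empty,S:wait,W:car2-GO | queues: N=0 E=0 S=0 W=1
Step 4 [EW]: N:wait,E:empty,S:wait,W:car4-GO | queues: N=0 E=0 S=0 W=0
Car 1 crosses at step 1

1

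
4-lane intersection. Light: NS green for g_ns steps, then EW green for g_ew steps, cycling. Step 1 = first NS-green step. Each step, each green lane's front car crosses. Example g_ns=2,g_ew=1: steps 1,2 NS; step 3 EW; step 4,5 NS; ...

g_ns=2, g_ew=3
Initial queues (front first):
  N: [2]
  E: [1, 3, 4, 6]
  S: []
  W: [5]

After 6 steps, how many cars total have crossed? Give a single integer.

Step 1 [NS]: N:car2-GO,E:wait,S:empty,W:wait | queues: N=0 E=4 S=0 W=1
Step 2 [NS]: N:empty,E:wait,S:empty,W:wait | queues: N=0 E=4 S=0 W=1
Step 3 [EW]: N:wait,E:car1-GO,S:wait,W:car5-GO | queues: N=0 E=3 S=0 W=0
Step 4 [EW]: N:wait,E:car3-GO,S:wait,W:empty | queues: N=0 E=2 S=0 W=0
Step 5 [EW]: N:wait,E:car4-GO,S:wait,W:empty | queues: N=0 E=1 S=0 W=0
Step 6 [NS]: N:empty,E:wait,S:empty,W:wait | queues: N=0 E=1 S=0 W=0
Cars crossed by step 6: 5

Answer: 5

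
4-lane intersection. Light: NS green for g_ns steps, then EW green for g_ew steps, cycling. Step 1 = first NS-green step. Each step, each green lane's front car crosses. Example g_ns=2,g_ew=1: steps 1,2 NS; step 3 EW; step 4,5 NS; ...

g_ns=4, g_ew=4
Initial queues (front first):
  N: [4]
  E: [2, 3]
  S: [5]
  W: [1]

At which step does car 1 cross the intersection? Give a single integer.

Step 1 [NS]: N:car4-GO,E:wait,S:car5-GO,W:wait | queues: N=0 E=2 S=0 W=1
Step 2 [NS]: N:empty,E:wait,S:empty,W:wait | queues: N=0 E=2 S=0 W=1
Step 3 [NS]: N:empty,E:wait,S:empty,W:wait | queues: N=0 E=2 S=0 W=1
Step 4 [NS]: N:empty,E:wait,S:empty,W:wait | queues: N=0 E=2 S=0 W=1
Step 5 [EW]: N:wait,E:car2-GO,S:wait,W:car1-GO | queues: N=0 E=1 S=0 W=0
Step 6 [EW]: N:wait,E:car3-GO,S:wait,W:empty | queues: N=0 E=0 S=0 W=0
Car 1 crosses at step 5

5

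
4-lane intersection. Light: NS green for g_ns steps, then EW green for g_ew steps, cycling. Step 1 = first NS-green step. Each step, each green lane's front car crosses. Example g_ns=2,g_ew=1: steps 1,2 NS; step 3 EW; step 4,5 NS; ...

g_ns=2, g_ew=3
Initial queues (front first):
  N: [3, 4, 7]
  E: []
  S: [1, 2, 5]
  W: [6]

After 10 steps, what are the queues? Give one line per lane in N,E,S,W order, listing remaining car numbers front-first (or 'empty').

Step 1 [NS]: N:car3-GO,E:wait,S:car1-GO,W:wait | queues: N=2 E=0 S=2 W=1
Step 2 [NS]: N:car4-GO,E:wait,S:car2-GO,W:wait | queues: N=1 E=0 S=1 W=1
Step 3 [EW]: N:wait,E:empty,S:wait,W:car6-GO | queues: N=1 E=0 S=1 W=0
Step 4 [EW]: N:wait,E:empty,S:wait,W:empty | queues: N=1 E=0 S=1 W=0
Step 5 [EW]: N:wait,E:empty,S:wait,W:empty | queues: N=1 E=0 S=1 W=0
Step 6 [NS]: N:car7-GO,E:wait,S:car5-GO,W:wait | queues: N=0 E=0 S=0 W=0

N: empty
E: empty
S: empty
W: empty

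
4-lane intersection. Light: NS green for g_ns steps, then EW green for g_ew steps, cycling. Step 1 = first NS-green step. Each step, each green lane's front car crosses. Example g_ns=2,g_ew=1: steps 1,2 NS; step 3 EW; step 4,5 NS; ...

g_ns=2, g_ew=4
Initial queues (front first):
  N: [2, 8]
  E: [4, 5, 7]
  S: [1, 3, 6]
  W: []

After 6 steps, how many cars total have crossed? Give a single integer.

Step 1 [NS]: N:car2-GO,E:wait,S:car1-GO,W:wait | queues: N=1 E=3 S=2 W=0
Step 2 [NS]: N:car8-GO,E:wait,S:car3-GO,W:wait | queues: N=0 E=3 S=1 W=0
Step 3 [EW]: N:wait,E:car4-GO,S:wait,W:empty | queues: N=0 E=2 S=1 W=0
Step 4 [EW]: N:wait,E:car5-GO,S:wait,W:empty | queues: N=0 E=1 S=1 W=0
Step 5 [EW]: N:wait,E:car7-GO,S:wait,W:empty | queues: N=0 E=0 S=1 W=0
Step 6 [EW]: N:wait,E:empty,S:wait,W:empty | queues: N=0 E=0 S=1 W=0
Cars crossed by step 6: 7

Answer: 7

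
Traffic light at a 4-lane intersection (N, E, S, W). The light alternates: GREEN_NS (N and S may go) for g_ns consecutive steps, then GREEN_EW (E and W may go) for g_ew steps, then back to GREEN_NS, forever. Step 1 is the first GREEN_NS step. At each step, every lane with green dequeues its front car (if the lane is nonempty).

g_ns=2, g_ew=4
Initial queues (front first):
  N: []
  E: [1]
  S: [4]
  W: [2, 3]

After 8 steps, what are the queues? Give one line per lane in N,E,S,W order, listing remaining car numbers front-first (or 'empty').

Step 1 [NS]: N:empty,E:wait,S:car4-GO,W:wait | queues: N=0 E=1 S=0 W=2
Step 2 [NS]: N:empty,E:wait,S:empty,W:wait | queues: N=0 E=1 S=0 W=2
Step 3 [EW]: N:wait,E:car1-GO,S:wait,W:car2-GO | queues: N=0 E=0 S=0 W=1
Step 4 [EW]: N:wait,E:empty,S:wait,W:car3-GO | queues: N=0 E=0 S=0 W=0

N: empty
E: empty
S: empty
W: empty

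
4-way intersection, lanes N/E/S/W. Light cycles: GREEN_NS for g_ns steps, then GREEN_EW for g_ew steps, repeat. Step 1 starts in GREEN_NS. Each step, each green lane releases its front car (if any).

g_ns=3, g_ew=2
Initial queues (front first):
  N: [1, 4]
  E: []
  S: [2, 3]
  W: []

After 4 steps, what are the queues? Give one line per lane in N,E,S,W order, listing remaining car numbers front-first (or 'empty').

Step 1 [NS]: N:car1-GO,E:wait,S:car2-GO,W:wait | queues: N=1 E=0 S=1 W=0
Step 2 [NS]: N:car4-GO,E:wait,S:car3-GO,W:wait | queues: N=0 E=0 S=0 W=0

N: empty
E: empty
S: empty
W: empty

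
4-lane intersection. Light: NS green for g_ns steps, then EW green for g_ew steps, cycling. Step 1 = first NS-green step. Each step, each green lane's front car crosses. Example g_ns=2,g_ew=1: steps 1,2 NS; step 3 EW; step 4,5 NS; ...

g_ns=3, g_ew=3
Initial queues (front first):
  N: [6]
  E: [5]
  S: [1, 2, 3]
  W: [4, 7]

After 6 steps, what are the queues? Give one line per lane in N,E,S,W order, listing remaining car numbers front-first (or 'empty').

Step 1 [NS]: N:car6-GO,E:wait,S:car1-GO,W:wait | queues: N=0 E=1 S=2 W=2
Step 2 [NS]: N:empty,E:wait,S:car2-GO,W:wait | queues: N=0 E=1 S=1 W=2
Step 3 [NS]: N:empty,E:wait,S:car3-GO,W:wait | queues: N=0 E=1 S=0 W=2
Step 4 [EW]: N:wait,E:car5-GO,S:wait,W:car4-GO | queues: N=0 E=0 S=0 W=1
Step 5 [EW]: N:wait,E:empty,S:wait,W:car7-GO | queues: N=0 E=0 S=0 W=0

N: empty
E: empty
S: empty
W: empty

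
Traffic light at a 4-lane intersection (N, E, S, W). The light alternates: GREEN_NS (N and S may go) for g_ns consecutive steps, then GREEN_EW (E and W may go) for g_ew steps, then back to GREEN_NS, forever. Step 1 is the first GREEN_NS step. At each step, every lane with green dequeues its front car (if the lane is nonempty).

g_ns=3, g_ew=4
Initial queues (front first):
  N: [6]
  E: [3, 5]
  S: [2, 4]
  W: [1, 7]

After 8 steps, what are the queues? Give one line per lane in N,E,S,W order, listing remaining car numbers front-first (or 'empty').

Step 1 [NS]: N:car6-GO,E:wait,S:car2-GO,W:wait | queues: N=0 E=2 S=1 W=2
Step 2 [NS]: N:empty,E:wait,S:car4-GO,W:wait | queues: N=0 E=2 S=0 W=2
Step 3 [NS]: N:empty,E:wait,S:empty,W:wait | queues: N=0 E=2 S=0 W=2
Step 4 [EW]: N:wait,E:car3-GO,S:wait,W:car1-GO | queues: N=0 E=1 S=0 W=1
Step 5 [EW]: N:wait,E:car5-GO,S:wait,W:car7-GO | queues: N=0 E=0 S=0 W=0

N: empty
E: empty
S: empty
W: empty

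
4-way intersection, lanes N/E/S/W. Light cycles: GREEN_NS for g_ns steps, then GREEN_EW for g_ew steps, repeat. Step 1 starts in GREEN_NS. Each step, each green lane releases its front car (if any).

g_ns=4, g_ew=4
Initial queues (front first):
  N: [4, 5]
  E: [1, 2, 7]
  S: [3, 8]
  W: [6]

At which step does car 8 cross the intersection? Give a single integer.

Step 1 [NS]: N:car4-GO,E:wait,S:car3-GO,W:wait | queues: N=1 E=3 S=1 W=1
Step 2 [NS]: N:car5-GO,E:wait,S:car8-GO,W:wait | queues: N=0 E=3 S=0 W=1
Step 3 [NS]: N:empty,E:wait,S:empty,W:wait | queues: N=0 E=3 S=0 W=1
Step 4 [NS]: N:empty,E:wait,S:empty,W:wait | queues: N=0 E=3 S=0 W=1
Step 5 [EW]: N:wait,E:car1-GO,S:wait,W:car6-GO | queues: N=0 E=2 S=0 W=0
Step 6 [EW]: N:wait,E:car2-GO,S:wait,W:empty | queues: N=0 E=1 S=0 W=0
Step 7 [EW]: N:wait,E:car7-GO,S:wait,W:empty | queues: N=0 E=0 S=0 W=0
Car 8 crosses at step 2

2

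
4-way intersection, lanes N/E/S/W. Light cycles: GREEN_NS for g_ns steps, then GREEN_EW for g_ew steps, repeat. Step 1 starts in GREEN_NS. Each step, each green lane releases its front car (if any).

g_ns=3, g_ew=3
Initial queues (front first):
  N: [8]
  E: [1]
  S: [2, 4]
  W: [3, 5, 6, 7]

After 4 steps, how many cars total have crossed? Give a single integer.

Answer: 5

Derivation:
Step 1 [NS]: N:car8-GO,E:wait,S:car2-GO,W:wait | queues: N=0 E=1 S=1 W=4
Step 2 [NS]: N:empty,E:wait,S:car4-GO,W:wait | queues: N=0 E=1 S=0 W=4
Step 3 [NS]: N:empty,E:wait,S:empty,W:wait | queues: N=0 E=1 S=0 W=4
Step 4 [EW]: N:wait,E:car1-GO,S:wait,W:car3-GO | queues: N=0 E=0 S=0 W=3
Cars crossed by step 4: 5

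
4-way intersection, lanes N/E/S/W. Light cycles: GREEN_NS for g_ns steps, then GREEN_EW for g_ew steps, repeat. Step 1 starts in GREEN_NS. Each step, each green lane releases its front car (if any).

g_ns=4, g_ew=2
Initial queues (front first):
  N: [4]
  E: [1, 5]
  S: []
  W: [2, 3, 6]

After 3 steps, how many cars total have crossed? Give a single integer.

Answer: 1

Derivation:
Step 1 [NS]: N:car4-GO,E:wait,S:empty,W:wait | queues: N=0 E=2 S=0 W=3
Step 2 [NS]: N:empty,E:wait,S:empty,W:wait | queues: N=0 E=2 S=0 W=3
Step 3 [NS]: N:empty,E:wait,S:empty,W:wait | queues: N=0 E=2 S=0 W=3
Cars crossed by step 3: 1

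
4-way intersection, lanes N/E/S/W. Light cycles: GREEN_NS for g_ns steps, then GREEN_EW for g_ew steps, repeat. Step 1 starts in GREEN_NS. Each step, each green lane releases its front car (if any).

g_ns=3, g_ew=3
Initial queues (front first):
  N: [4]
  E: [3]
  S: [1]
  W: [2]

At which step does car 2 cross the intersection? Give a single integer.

Step 1 [NS]: N:car4-GO,E:wait,S:car1-GO,W:wait | queues: N=0 E=1 S=0 W=1
Step 2 [NS]: N:empty,E:wait,S:empty,W:wait | queues: N=0 E=1 S=0 W=1
Step 3 [NS]: N:empty,E:wait,S:empty,W:wait | queues: N=0 E=1 S=0 W=1
Step 4 [EW]: N:wait,E:car3-GO,S:wait,W:car2-GO | queues: N=0 E=0 S=0 W=0
Car 2 crosses at step 4

4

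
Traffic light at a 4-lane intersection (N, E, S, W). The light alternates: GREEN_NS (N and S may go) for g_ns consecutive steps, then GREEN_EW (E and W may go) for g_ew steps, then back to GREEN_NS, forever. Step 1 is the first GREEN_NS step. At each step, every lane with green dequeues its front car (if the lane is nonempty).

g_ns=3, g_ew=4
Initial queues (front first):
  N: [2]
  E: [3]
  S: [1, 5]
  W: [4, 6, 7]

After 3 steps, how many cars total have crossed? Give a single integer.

Answer: 3

Derivation:
Step 1 [NS]: N:car2-GO,E:wait,S:car1-GO,W:wait | queues: N=0 E=1 S=1 W=3
Step 2 [NS]: N:empty,E:wait,S:car5-GO,W:wait | queues: N=0 E=1 S=0 W=3
Step 3 [NS]: N:empty,E:wait,S:empty,W:wait | queues: N=0 E=1 S=0 W=3
Cars crossed by step 3: 3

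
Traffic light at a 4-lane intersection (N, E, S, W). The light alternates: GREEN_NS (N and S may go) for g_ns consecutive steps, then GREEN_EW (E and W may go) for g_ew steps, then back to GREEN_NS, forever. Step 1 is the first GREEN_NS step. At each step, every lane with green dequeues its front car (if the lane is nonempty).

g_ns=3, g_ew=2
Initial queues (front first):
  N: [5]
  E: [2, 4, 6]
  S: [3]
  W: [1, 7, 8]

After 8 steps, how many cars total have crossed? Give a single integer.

Step 1 [NS]: N:car5-GO,E:wait,S:car3-GO,W:wait | queues: N=0 E=3 S=0 W=3
Step 2 [NS]: N:empty,E:wait,S:empty,W:wait | queues: N=0 E=3 S=0 W=3
Step 3 [NS]: N:empty,E:wait,S:empty,W:wait | queues: N=0 E=3 S=0 W=3
Step 4 [EW]: N:wait,E:car2-GO,S:wait,W:car1-GO | queues: N=0 E=2 S=0 W=2
Step 5 [EW]: N:wait,E:car4-GO,S:wait,W:car7-GO | queues: N=0 E=1 S=0 W=1
Step 6 [NS]: N:empty,E:wait,S:empty,W:wait | queues: N=0 E=1 S=0 W=1
Step 7 [NS]: N:empty,E:wait,S:empty,W:wait | queues: N=0 E=1 S=0 W=1
Step 8 [NS]: N:empty,E:wait,S:empty,W:wait | queues: N=0 E=1 S=0 W=1
Cars crossed by step 8: 6

Answer: 6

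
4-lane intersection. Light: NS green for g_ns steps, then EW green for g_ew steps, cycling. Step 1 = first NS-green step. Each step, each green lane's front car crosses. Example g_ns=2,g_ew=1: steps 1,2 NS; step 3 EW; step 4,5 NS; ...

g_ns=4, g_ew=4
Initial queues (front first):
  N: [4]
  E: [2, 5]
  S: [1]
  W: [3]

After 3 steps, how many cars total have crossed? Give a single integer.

Step 1 [NS]: N:car4-GO,E:wait,S:car1-GO,W:wait | queues: N=0 E=2 S=0 W=1
Step 2 [NS]: N:empty,E:wait,S:empty,W:wait | queues: N=0 E=2 S=0 W=1
Step 3 [NS]: N:empty,E:wait,S:empty,W:wait | queues: N=0 E=2 S=0 W=1
Cars crossed by step 3: 2

Answer: 2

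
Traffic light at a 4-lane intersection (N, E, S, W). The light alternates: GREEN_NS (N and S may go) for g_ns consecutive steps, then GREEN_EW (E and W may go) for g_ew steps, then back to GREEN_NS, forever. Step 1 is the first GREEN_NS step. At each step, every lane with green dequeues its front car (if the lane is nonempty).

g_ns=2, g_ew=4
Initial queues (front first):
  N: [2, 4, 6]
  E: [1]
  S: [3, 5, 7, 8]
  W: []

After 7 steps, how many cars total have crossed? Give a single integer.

Answer: 7

Derivation:
Step 1 [NS]: N:car2-GO,E:wait,S:car3-GO,W:wait | queues: N=2 E=1 S=3 W=0
Step 2 [NS]: N:car4-GO,E:wait,S:car5-GO,W:wait | queues: N=1 E=1 S=2 W=0
Step 3 [EW]: N:wait,E:car1-GO,S:wait,W:empty | queues: N=1 E=0 S=2 W=0
Step 4 [EW]: N:wait,E:empty,S:wait,W:empty | queues: N=1 E=0 S=2 W=0
Step 5 [EW]: N:wait,E:empty,S:wait,W:empty | queues: N=1 E=0 S=2 W=0
Step 6 [EW]: N:wait,E:empty,S:wait,W:empty | queues: N=1 E=0 S=2 W=0
Step 7 [NS]: N:car6-GO,E:wait,S:car7-GO,W:wait | queues: N=0 E=0 S=1 W=0
Cars crossed by step 7: 7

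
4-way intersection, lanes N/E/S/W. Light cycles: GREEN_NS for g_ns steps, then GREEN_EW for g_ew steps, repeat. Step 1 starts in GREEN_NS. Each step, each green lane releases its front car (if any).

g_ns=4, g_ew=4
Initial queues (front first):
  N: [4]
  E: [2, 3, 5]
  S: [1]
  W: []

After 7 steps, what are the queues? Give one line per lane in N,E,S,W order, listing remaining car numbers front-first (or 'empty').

Step 1 [NS]: N:car4-GO,E:wait,S:car1-GO,W:wait | queues: N=0 E=3 S=0 W=0
Step 2 [NS]: N:empty,E:wait,S:empty,W:wait | queues: N=0 E=3 S=0 W=0
Step 3 [NS]: N:empty,E:wait,S:empty,W:wait | queues: N=0 E=3 S=0 W=0
Step 4 [NS]: N:empty,E:wait,S:empty,W:wait | queues: N=0 E=3 S=0 W=0
Step 5 [EW]: N:wait,E:car2-GO,S:wait,W:empty | queues: N=0 E=2 S=0 W=0
Step 6 [EW]: N:wait,E:car3-GO,S:wait,W:empty | queues: N=0 E=1 S=0 W=0
Step 7 [EW]: N:wait,E:car5-GO,S:wait,W:empty | queues: N=0 E=0 S=0 W=0

N: empty
E: empty
S: empty
W: empty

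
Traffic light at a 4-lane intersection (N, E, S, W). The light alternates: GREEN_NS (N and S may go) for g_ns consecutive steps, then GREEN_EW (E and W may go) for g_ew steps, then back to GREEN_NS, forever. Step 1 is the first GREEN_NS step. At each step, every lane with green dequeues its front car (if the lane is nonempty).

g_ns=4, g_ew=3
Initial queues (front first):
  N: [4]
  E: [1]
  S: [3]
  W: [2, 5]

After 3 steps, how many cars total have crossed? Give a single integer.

Step 1 [NS]: N:car4-GO,E:wait,S:car3-GO,W:wait | queues: N=0 E=1 S=0 W=2
Step 2 [NS]: N:empty,E:wait,S:empty,W:wait | queues: N=0 E=1 S=0 W=2
Step 3 [NS]: N:empty,E:wait,S:empty,W:wait | queues: N=0 E=1 S=0 W=2
Cars crossed by step 3: 2

Answer: 2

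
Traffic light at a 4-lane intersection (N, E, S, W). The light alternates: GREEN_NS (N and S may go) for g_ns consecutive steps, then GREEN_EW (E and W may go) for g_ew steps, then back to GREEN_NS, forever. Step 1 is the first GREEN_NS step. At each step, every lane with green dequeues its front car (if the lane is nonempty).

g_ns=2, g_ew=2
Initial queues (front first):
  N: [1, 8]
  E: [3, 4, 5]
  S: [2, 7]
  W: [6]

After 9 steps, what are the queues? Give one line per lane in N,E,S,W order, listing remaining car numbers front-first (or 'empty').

Step 1 [NS]: N:car1-GO,E:wait,S:car2-GO,W:wait | queues: N=1 E=3 S=1 W=1
Step 2 [NS]: N:car8-GO,E:wait,S:car7-GO,W:wait | queues: N=0 E=3 S=0 W=1
Step 3 [EW]: N:wait,E:car3-GO,S:wait,W:car6-GO | queues: N=0 E=2 S=0 W=0
Step 4 [EW]: N:wait,E:car4-GO,S:wait,W:empty | queues: N=0 E=1 S=0 W=0
Step 5 [NS]: N:empty,E:wait,S:empty,W:wait | queues: N=0 E=1 S=0 W=0
Step 6 [NS]: N:empty,E:wait,S:empty,W:wait | queues: N=0 E=1 S=0 W=0
Step 7 [EW]: N:wait,E:car5-GO,S:wait,W:empty | queues: N=0 E=0 S=0 W=0

N: empty
E: empty
S: empty
W: empty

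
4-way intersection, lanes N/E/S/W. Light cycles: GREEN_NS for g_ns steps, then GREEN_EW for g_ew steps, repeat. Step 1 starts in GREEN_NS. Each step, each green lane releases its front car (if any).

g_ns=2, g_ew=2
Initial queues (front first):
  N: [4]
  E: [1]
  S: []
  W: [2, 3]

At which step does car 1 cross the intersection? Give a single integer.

Step 1 [NS]: N:car4-GO,E:wait,S:empty,W:wait | queues: N=0 E=1 S=0 W=2
Step 2 [NS]: N:empty,E:wait,S:empty,W:wait | queues: N=0 E=1 S=0 W=2
Step 3 [EW]: N:wait,E:car1-GO,S:wait,W:car2-GO | queues: N=0 E=0 S=0 W=1
Step 4 [EW]: N:wait,E:empty,S:wait,W:car3-GO | queues: N=0 E=0 S=0 W=0
Car 1 crosses at step 3

3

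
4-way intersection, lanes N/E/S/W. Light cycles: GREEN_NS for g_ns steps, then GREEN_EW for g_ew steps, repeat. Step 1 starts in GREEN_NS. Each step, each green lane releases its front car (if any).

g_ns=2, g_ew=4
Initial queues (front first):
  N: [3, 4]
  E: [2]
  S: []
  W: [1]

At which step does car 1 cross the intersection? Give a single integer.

Step 1 [NS]: N:car3-GO,E:wait,S:empty,W:wait | queues: N=1 E=1 S=0 W=1
Step 2 [NS]: N:car4-GO,E:wait,S:empty,W:wait | queues: N=0 E=1 S=0 W=1
Step 3 [EW]: N:wait,E:car2-GO,S:wait,W:car1-GO | queues: N=0 E=0 S=0 W=0
Car 1 crosses at step 3

3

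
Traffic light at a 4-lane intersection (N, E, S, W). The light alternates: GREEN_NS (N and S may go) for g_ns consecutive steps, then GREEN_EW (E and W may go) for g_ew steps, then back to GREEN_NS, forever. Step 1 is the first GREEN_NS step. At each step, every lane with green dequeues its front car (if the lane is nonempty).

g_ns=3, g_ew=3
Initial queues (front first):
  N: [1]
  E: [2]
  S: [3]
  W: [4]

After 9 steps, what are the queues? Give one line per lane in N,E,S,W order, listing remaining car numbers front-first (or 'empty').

Step 1 [NS]: N:car1-GO,E:wait,S:car3-GO,W:wait | queues: N=0 E=1 S=0 W=1
Step 2 [NS]: N:empty,E:wait,S:empty,W:wait | queues: N=0 E=1 S=0 W=1
Step 3 [NS]: N:empty,E:wait,S:empty,W:wait | queues: N=0 E=1 S=0 W=1
Step 4 [EW]: N:wait,E:car2-GO,S:wait,W:car4-GO | queues: N=0 E=0 S=0 W=0

N: empty
E: empty
S: empty
W: empty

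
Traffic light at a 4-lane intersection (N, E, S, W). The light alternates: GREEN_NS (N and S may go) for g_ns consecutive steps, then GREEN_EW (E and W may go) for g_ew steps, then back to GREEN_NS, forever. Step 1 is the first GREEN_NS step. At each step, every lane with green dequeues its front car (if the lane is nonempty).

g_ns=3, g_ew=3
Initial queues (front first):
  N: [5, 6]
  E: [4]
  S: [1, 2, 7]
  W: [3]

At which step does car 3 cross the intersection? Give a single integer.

Step 1 [NS]: N:car5-GO,E:wait,S:car1-GO,W:wait | queues: N=1 E=1 S=2 W=1
Step 2 [NS]: N:car6-GO,E:wait,S:car2-GO,W:wait | queues: N=0 E=1 S=1 W=1
Step 3 [NS]: N:empty,E:wait,S:car7-GO,W:wait | queues: N=0 E=1 S=0 W=1
Step 4 [EW]: N:wait,E:car4-GO,S:wait,W:car3-GO | queues: N=0 E=0 S=0 W=0
Car 3 crosses at step 4

4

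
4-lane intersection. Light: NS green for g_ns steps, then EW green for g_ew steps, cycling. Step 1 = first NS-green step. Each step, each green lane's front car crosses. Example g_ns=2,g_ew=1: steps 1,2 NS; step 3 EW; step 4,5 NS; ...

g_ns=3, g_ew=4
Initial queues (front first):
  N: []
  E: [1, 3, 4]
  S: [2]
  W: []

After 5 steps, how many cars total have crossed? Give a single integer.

Step 1 [NS]: N:empty,E:wait,S:car2-GO,W:wait | queues: N=0 E=3 S=0 W=0
Step 2 [NS]: N:empty,E:wait,S:empty,W:wait | queues: N=0 E=3 S=0 W=0
Step 3 [NS]: N:empty,E:wait,S:empty,W:wait | queues: N=0 E=3 S=0 W=0
Step 4 [EW]: N:wait,E:car1-GO,S:wait,W:empty | queues: N=0 E=2 S=0 W=0
Step 5 [EW]: N:wait,E:car3-GO,S:wait,W:empty | queues: N=0 E=1 S=0 W=0
Cars crossed by step 5: 3

Answer: 3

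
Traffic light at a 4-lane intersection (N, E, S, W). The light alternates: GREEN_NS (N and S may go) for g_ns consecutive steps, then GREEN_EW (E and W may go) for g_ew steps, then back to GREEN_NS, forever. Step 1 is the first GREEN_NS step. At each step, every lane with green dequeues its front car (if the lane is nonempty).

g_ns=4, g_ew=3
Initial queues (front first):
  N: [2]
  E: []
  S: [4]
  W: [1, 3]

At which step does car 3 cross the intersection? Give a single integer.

Step 1 [NS]: N:car2-GO,E:wait,S:car4-GO,W:wait | queues: N=0 E=0 S=0 W=2
Step 2 [NS]: N:empty,E:wait,S:empty,W:wait | queues: N=0 E=0 S=0 W=2
Step 3 [NS]: N:empty,E:wait,S:empty,W:wait | queues: N=0 E=0 S=0 W=2
Step 4 [NS]: N:empty,E:wait,S:empty,W:wait | queues: N=0 E=0 S=0 W=2
Step 5 [EW]: N:wait,E:empty,S:wait,W:car1-GO | queues: N=0 E=0 S=0 W=1
Step 6 [EW]: N:wait,E:empty,S:wait,W:car3-GO | queues: N=0 E=0 S=0 W=0
Car 3 crosses at step 6

6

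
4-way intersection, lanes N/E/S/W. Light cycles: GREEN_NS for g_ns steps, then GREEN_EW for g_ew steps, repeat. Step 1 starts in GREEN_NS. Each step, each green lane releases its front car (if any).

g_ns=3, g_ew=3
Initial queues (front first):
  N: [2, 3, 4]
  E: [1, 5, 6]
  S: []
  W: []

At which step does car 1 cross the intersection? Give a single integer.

Step 1 [NS]: N:car2-GO,E:wait,S:empty,W:wait | queues: N=2 E=3 S=0 W=0
Step 2 [NS]: N:car3-GO,E:wait,S:empty,W:wait | queues: N=1 E=3 S=0 W=0
Step 3 [NS]: N:car4-GO,E:wait,S:empty,W:wait | queues: N=0 E=3 S=0 W=0
Step 4 [EW]: N:wait,E:car1-GO,S:wait,W:empty | queues: N=0 E=2 S=0 W=0
Step 5 [EW]: N:wait,E:car5-GO,S:wait,W:empty | queues: N=0 E=1 S=0 W=0
Step 6 [EW]: N:wait,E:car6-GO,S:wait,W:empty | queues: N=0 E=0 S=0 W=0
Car 1 crosses at step 4

4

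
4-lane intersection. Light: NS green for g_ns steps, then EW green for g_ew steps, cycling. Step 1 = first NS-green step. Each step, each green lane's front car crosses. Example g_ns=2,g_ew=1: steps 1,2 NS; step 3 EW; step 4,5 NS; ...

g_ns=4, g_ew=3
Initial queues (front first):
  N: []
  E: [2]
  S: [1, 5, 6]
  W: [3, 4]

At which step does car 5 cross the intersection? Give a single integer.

Step 1 [NS]: N:empty,E:wait,S:car1-GO,W:wait | queues: N=0 E=1 S=2 W=2
Step 2 [NS]: N:empty,E:wait,S:car5-GO,W:wait | queues: N=0 E=1 S=1 W=2
Step 3 [NS]: N:empty,E:wait,S:car6-GO,W:wait | queues: N=0 E=1 S=0 W=2
Step 4 [NS]: N:empty,E:wait,S:empty,W:wait | queues: N=0 E=1 S=0 W=2
Step 5 [EW]: N:wait,E:car2-GO,S:wait,W:car3-GO | queues: N=0 E=0 S=0 W=1
Step 6 [EW]: N:wait,E:empty,S:wait,W:car4-GO | queues: N=0 E=0 S=0 W=0
Car 5 crosses at step 2

2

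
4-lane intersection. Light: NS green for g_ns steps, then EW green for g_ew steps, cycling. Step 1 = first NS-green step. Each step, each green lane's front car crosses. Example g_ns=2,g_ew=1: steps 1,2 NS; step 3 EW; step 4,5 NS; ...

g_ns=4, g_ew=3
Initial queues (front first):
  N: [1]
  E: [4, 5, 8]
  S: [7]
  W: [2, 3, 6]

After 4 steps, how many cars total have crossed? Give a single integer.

Answer: 2

Derivation:
Step 1 [NS]: N:car1-GO,E:wait,S:car7-GO,W:wait | queues: N=0 E=3 S=0 W=3
Step 2 [NS]: N:empty,E:wait,S:empty,W:wait | queues: N=0 E=3 S=0 W=3
Step 3 [NS]: N:empty,E:wait,S:empty,W:wait | queues: N=0 E=3 S=0 W=3
Step 4 [NS]: N:empty,E:wait,S:empty,W:wait | queues: N=0 E=3 S=0 W=3
Cars crossed by step 4: 2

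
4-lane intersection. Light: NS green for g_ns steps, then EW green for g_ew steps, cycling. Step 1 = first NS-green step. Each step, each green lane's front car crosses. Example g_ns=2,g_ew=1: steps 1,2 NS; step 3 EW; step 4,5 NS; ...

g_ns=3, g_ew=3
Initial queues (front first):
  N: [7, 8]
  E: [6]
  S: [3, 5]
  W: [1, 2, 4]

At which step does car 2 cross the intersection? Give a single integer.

Step 1 [NS]: N:car7-GO,E:wait,S:car3-GO,W:wait | queues: N=1 E=1 S=1 W=3
Step 2 [NS]: N:car8-GO,E:wait,S:car5-GO,W:wait | queues: N=0 E=1 S=0 W=3
Step 3 [NS]: N:empty,E:wait,S:empty,W:wait | queues: N=0 E=1 S=0 W=3
Step 4 [EW]: N:wait,E:car6-GO,S:wait,W:car1-GO | queues: N=0 E=0 S=0 W=2
Step 5 [EW]: N:wait,E:empty,S:wait,W:car2-GO | queues: N=0 E=0 S=0 W=1
Step 6 [EW]: N:wait,E:empty,S:wait,W:car4-GO | queues: N=0 E=0 S=0 W=0
Car 2 crosses at step 5

5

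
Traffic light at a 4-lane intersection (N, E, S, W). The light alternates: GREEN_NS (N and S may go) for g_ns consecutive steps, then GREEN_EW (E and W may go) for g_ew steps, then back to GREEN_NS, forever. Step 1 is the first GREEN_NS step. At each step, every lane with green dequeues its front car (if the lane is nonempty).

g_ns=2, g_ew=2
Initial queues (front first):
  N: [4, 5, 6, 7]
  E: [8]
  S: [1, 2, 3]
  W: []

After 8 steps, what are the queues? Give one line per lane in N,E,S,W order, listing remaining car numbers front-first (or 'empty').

Step 1 [NS]: N:car4-GO,E:wait,S:car1-GO,W:wait | queues: N=3 E=1 S=2 W=0
Step 2 [NS]: N:car5-GO,E:wait,S:car2-GO,W:wait | queues: N=2 E=1 S=1 W=0
Step 3 [EW]: N:wait,E:car8-GO,S:wait,W:empty | queues: N=2 E=0 S=1 W=0
Step 4 [EW]: N:wait,E:empty,S:wait,W:empty | queues: N=2 E=0 S=1 W=0
Step 5 [NS]: N:car6-GO,E:wait,S:car3-GO,W:wait | queues: N=1 E=0 S=0 W=0
Step 6 [NS]: N:car7-GO,E:wait,S:empty,W:wait | queues: N=0 E=0 S=0 W=0

N: empty
E: empty
S: empty
W: empty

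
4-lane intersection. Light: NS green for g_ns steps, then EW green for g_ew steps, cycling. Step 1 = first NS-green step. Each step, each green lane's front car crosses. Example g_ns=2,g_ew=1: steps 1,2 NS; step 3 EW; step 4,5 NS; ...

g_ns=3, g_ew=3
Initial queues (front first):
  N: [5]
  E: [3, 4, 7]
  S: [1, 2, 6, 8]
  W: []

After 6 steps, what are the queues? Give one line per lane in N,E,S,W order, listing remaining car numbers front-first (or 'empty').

Step 1 [NS]: N:car5-GO,E:wait,S:car1-GO,W:wait | queues: N=0 E=3 S=3 W=0
Step 2 [NS]: N:empty,E:wait,S:car2-GO,W:wait | queues: N=0 E=3 S=2 W=0
Step 3 [NS]: N:empty,E:wait,S:car6-GO,W:wait | queues: N=0 E=3 S=1 W=0
Step 4 [EW]: N:wait,E:car3-GO,S:wait,W:empty | queues: N=0 E=2 S=1 W=0
Step 5 [EW]: N:wait,E:car4-GO,S:wait,W:empty | queues: N=0 E=1 S=1 W=0
Step 6 [EW]: N:wait,E:car7-GO,S:wait,W:empty | queues: N=0 E=0 S=1 W=0

N: empty
E: empty
S: 8
W: empty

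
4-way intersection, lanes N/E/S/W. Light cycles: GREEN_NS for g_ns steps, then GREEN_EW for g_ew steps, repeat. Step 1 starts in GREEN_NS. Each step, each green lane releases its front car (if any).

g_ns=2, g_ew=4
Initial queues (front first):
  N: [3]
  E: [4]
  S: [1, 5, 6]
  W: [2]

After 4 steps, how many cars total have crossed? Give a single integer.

Answer: 5

Derivation:
Step 1 [NS]: N:car3-GO,E:wait,S:car1-GO,W:wait | queues: N=0 E=1 S=2 W=1
Step 2 [NS]: N:empty,E:wait,S:car5-GO,W:wait | queues: N=0 E=1 S=1 W=1
Step 3 [EW]: N:wait,E:car4-GO,S:wait,W:car2-GO | queues: N=0 E=0 S=1 W=0
Step 4 [EW]: N:wait,E:empty,S:wait,W:empty | queues: N=0 E=0 S=1 W=0
Cars crossed by step 4: 5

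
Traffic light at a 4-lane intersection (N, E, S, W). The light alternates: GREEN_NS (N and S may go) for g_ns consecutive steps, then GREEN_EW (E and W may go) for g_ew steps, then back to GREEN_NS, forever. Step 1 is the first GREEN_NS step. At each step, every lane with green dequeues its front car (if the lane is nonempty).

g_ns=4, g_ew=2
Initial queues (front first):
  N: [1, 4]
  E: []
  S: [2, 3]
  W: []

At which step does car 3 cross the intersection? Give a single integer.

Step 1 [NS]: N:car1-GO,E:wait,S:car2-GO,W:wait | queues: N=1 E=0 S=1 W=0
Step 2 [NS]: N:car4-GO,E:wait,S:car3-GO,W:wait | queues: N=0 E=0 S=0 W=0
Car 3 crosses at step 2

2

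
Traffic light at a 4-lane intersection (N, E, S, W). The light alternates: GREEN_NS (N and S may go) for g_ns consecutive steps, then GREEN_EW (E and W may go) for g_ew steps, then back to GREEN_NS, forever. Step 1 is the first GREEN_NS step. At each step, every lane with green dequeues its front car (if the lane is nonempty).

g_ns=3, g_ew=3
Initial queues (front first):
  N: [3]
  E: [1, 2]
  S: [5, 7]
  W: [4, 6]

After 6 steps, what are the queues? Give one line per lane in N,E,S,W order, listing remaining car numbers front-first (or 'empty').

Step 1 [NS]: N:car3-GO,E:wait,S:car5-GO,W:wait | queues: N=0 E=2 S=1 W=2
Step 2 [NS]: N:empty,E:wait,S:car7-GO,W:wait | queues: N=0 E=2 S=0 W=2
Step 3 [NS]: N:empty,E:wait,S:empty,W:wait | queues: N=0 E=2 S=0 W=2
Step 4 [EW]: N:wait,E:car1-GO,S:wait,W:car4-GO | queues: N=0 E=1 S=0 W=1
Step 5 [EW]: N:wait,E:car2-GO,S:wait,W:car6-GO | queues: N=0 E=0 S=0 W=0

N: empty
E: empty
S: empty
W: empty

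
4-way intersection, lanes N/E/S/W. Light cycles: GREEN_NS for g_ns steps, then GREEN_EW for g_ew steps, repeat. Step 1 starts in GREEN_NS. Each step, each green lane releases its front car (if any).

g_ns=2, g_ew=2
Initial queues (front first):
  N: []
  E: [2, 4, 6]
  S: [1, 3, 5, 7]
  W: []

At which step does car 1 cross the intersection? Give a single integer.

Step 1 [NS]: N:empty,E:wait,S:car1-GO,W:wait | queues: N=0 E=3 S=3 W=0
Step 2 [NS]: N:empty,E:wait,S:car3-GO,W:wait | queues: N=0 E=3 S=2 W=0
Step 3 [EW]: N:wait,E:car2-GO,S:wait,W:empty | queues: N=0 E=2 S=2 W=0
Step 4 [EW]: N:wait,E:car4-GO,S:wait,W:empty | queues: N=0 E=1 S=2 W=0
Step 5 [NS]: N:empty,E:wait,S:car5-GO,W:wait | queues: N=0 E=1 S=1 W=0
Step 6 [NS]: N:empty,E:wait,S:car7-GO,W:wait | queues: N=0 E=1 S=0 W=0
Step 7 [EW]: N:wait,E:car6-GO,S:wait,W:empty | queues: N=0 E=0 S=0 W=0
Car 1 crosses at step 1

1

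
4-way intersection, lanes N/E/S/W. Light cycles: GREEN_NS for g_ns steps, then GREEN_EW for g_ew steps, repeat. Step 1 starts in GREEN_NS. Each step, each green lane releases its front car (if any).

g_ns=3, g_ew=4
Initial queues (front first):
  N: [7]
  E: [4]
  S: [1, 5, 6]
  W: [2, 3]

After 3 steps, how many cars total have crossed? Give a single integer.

Answer: 4

Derivation:
Step 1 [NS]: N:car7-GO,E:wait,S:car1-GO,W:wait | queues: N=0 E=1 S=2 W=2
Step 2 [NS]: N:empty,E:wait,S:car5-GO,W:wait | queues: N=0 E=1 S=1 W=2
Step 3 [NS]: N:empty,E:wait,S:car6-GO,W:wait | queues: N=0 E=1 S=0 W=2
Cars crossed by step 3: 4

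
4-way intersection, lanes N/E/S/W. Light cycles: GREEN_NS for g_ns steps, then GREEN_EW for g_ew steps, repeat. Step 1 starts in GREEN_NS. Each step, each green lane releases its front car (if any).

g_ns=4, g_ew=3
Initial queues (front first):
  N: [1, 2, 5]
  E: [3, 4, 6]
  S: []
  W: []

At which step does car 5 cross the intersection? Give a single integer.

Step 1 [NS]: N:car1-GO,E:wait,S:empty,W:wait | queues: N=2 E=3 S=0 W=0
Step 2 [NS]: N:car2-GO,E:wait,S:empty,W:wait | queues: N=1 E=3 S=0 W=0
Step 3 [NS]: N:car5-GO,E:wait,S:empty,W:wait | queues: N=0 E=3 S=0 W=0
Step 4 [NS]: N:empty,E:wait,S:empty,W:wait | queues: N=0 E=3 S=0 W=0
Step 5 [EW]: N:wait,E:car3-GO,S:wait,W:empty | queues: N=0 E=2 S=0 W=0
Step 6 [EW]: N:wait,E:car4-GO,S:wait,W:empty | queues: N=0 E=1 S=0 W=0
Step 7 [EW]: N:wait,E:car6-GO,S:wait,W:empty | queues: N=0 E=0 S=0 W=0
Car 5 crosses at step 3

3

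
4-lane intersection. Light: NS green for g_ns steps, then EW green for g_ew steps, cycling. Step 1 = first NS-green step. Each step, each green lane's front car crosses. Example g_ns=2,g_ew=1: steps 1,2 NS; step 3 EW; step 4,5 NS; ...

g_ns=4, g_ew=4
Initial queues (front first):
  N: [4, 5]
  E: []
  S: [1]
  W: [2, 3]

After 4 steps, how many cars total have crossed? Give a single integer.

Step 1 [NS]: N:car4-GO,E:wait,S:car1-GO,W:wait | queues: N=1 E=0 S=0 W=2
Step 2 [NS]: N:car5-GO,E:wait,S:empty,W:wait | queues: N=0 E=0 S=0 W=2
Step 3 [NS]: N:empty,E:wait,S:empty,W:wait | queues: N=0 E=0 S=0 W=2
Step 4 [NS]: N:empty,E:wait,S:empty,W:wait | queues: N=0 E=0 S=0 W=2
Cars crossed by step 4: 3

Answer: 3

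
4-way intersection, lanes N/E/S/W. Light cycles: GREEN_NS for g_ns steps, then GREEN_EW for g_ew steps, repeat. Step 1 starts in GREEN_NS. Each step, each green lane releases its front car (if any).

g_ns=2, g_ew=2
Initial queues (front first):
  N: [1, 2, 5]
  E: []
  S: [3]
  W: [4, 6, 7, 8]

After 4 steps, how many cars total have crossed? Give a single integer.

Answer: 5

Derivation:
Step 1 [NS]: N:car1-GO,E:wait,S:car3-GO,W:wait | queues: N=2 E=0 S=0 W=4
Step 2 [NS]: N:car2-GO,E:wait,S:empty,W:wait | queues: N=1 E=0 S=0 W=4
Step 3 [EW]: N:wait,E:empty,S:wait,W:car4-GO | queues: N=1 E=0 S=0 W=3
Step 4 [EW]: N:wait,E:empty,S:wait,W:car6-GO | queues: N=1 E=0 S=0 W=2
Cars crossed by step 4: 5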